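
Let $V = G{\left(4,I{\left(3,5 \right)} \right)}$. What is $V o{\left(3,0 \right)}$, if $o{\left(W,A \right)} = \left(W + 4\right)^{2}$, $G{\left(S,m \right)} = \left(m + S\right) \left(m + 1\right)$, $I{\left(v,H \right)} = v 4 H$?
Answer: $191296$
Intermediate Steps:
$I{\left(v,H \right)} = 4 H v$ ($I{\left(v,H \right)} = 4 v H = 4 H v$)
$G{\left(S,m \right)} = \left(1 + m\right) \left(S + m\right)$ ($G{\left(S,m \right)} = \left(S + m\right) \left(1 + m\right) = \left(1 + m\right) \left(S + m\right)$)
$o{\left(W,A \right)} = \left(4 + W\right)^{2}$
$V = 3904$ ($V = 4 + 4 \cdot 5 \cdot 3 + \left(4 \cdot 5 \cdot 3\right)^{2} + 4 \cdot 4 \cdot 5 \cdot 3 = 4 + 60 + 60^{2} + 4 \cdot 60 = 4 + 60 + 3600 + 240 = 3904$)
$V o{\left(3,0 \right)} = 3904 \left(4 + 3\right)^{2} = 3904 \cdot 7^{2} = 3904 \cdot 49 = 191296$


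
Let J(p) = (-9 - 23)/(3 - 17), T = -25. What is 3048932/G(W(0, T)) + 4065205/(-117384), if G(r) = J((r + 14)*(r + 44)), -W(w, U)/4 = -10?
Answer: 156575362121/117384 ≈ 1.3339e+6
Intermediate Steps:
W(w, U) = 40 (W(w, U) = -4*(-10) = 40)
J(p) = 16/7 (J(p) = -32/(-14) = -32*(-1/14) = 16/7)
G(r) = 16/7
3048932/G(W(0, T)) + 4065205/(-117384) = 3048932/(16/7) + 4065205/(-117384) = 3048932*(7/16) + 4065205*(-1/117384) = 5335631/4 - 4065205/117384 = 156575362121/117384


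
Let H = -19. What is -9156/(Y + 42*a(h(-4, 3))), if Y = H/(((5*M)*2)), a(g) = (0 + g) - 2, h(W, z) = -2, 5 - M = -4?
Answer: 824040/15139 ≈ 54.432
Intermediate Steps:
M = 9 (M = 5 - 1*(-4) = 5 + 4 = 9)
a(g) = -2 + g (a(g) = g - 2 = -2 + g)
Y = -19/90 (Y = -19/((5*9)*2) = -19/(45*2) = -19/90 ≈ -0.21111)
-9156/(Y + 42*a(h(-4, 3))) = -9156/(-19/90 + 42*(-2 - 2)) = -9156/(-19/90 + 42*(-4)) = -9156/(-19/90 - 168) = -9156/(-15139/90) = -9156*(-90/15139) = 824040/15139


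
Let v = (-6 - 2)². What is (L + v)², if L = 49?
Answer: 12769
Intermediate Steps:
v = 64 (v = (-8)² = 64)
(L + v)² = (49 + 64)² = 113² = 12769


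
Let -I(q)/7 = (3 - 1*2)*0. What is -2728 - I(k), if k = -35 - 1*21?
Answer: -2728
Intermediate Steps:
k = -56 (k = -35 - 21 = -56)
I(q) = 0 (I(q) = -7*(3 - 1*2)*0 = -7*(3 - 2)*0 = -7*0 = 0)
-2728 - I(k) = -2728 - 1*0 = -2728 + 0 = -2728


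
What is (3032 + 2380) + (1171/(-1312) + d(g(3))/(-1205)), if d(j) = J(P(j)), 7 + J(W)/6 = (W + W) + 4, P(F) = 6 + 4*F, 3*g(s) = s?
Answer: 8554610641/1580960 ≈ 5411.0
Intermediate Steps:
g(s) = s/3
J(W) = -18 + 12*W (J(W) = -42 + 6*((W + W) + 4) = -42 + 6*(2*W + 4) = -42 + 6*(4 + 2*W) = -42 + (24 + 12*W) = -18 + 12*W)
d(j) = 54 + 48*j (d(j) = -18 + 12*(6 + 4*j) = -18 + (72 + 48*j) = 54 + 48*j)
(3032 + 2380) + (1171/(-1312) + d(g(3))/(-1205)) = (3032 + 2380) + (1171/(-1312) + (54 + 48*((⅓)*3))/(-1205)) = 5412 + (1171*(-1/1312) + (54 + 48*1)*(-1/1205)) = 5412 + (-1171/1312 + (54 + 48)*(-1/1205)) = 5412 + (-1171/1312 + 102*(-1/1205)) = 5412 + (-1171/1312 - 102/1205) = 5412 - 1544879/1580960 = 8554610641/1580960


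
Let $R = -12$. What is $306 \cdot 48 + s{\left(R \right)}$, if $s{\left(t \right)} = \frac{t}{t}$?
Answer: $14689$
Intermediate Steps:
$s{\left(t \right)} = 1$
$306 \cdot 48 + s{\left(R \right)} = 306 \cdot 48 + 1 = 14688 + 1 = 14689$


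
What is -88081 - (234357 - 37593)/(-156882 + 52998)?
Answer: -762500820/8657 ≈ -88079.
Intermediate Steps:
-88081 - (234357 - 37593)/(-156882 + 52998) = -88081 - 196764/(-103884) = -88081 - 196764*(-1)/103884 = -88081 - 1*(-16397/8657) = -88081 + 16397/8657 = -762500820/8657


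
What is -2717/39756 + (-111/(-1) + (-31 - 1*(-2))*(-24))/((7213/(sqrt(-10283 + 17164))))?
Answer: -2717/39756 + 807*sqrt(6881)/7213 ≈ 9.2124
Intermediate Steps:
-2717/39756 + (-111/(-1) + (-31 - 1*(-2))*(-24))/((7213/(sqrt(-10283 + 17164)))) = -2717*1/39756 + (-111*(-1) + (-31 + 2)*(-24))/((7213/(sqrt(6881)))) = -2717/39756 + (111 - 29*(-24))/((7213*(sqrt(6881)/6881))) = -2717/39756 + (111 + 696)/((7213*sqrt(6881)/6881)) = -2717/39756 + 807*(sqrt(6881)/7213) = -2717/39756 + 807*sqrt(6881)/7213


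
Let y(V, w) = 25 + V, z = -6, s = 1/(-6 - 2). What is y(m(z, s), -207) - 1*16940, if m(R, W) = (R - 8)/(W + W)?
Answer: -16859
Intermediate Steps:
s = -⅛ (s = 1/(-8) = -⅛ ≈ -0.12500)
m(R, W) = (-8 + R)/(2*W) (m(R, W) = (-8 + R)/((2*W)) = (-8 + R)*(1/(2*W)) = (-8 + R)/(2*W))
y(m(z, s), -207) - 1*16940 = (25 + (-8 - 6)/(2*(-⅛))) - 1*16940 = (25 + (½)*(-8)*(-14)) - 16940 = (25 + 56) - 16940 = 81 - 16940 = -16859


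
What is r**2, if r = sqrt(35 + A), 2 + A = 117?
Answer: 150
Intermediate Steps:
A = 115 (A = -2 + 117 = 115)
r = 5*sqrt(6) (r = sqrt(35 + 115) = sqrt(150) = 5*sqrt(6) ≈ 12.247)
r**2 = (5*sqrt(6))**2 = 150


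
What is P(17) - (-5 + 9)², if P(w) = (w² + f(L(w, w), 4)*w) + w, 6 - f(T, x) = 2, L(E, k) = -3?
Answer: 358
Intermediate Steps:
f(T, x) = 4 (f(T, x) = 6 - 1*2 = 6 - 2 = 4)
P(w) = w² + 5*w (P(w) = (w² + 4*w) + w = w² + 5*w)
P(17) - (-5 + 9)² = 17*(5 + 17) - (-5 + 9)² = 17*22 - 1*4² = 374 - 1*16 = 374 - 16 = 358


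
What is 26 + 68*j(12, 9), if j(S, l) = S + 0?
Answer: 842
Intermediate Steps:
j(S, l) = S
26 + 68*j(12, 9) = 26 + 68*12 = 26 + 816 = 842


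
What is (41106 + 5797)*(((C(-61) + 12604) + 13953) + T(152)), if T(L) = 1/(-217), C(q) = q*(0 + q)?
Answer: 9940901725/7 ≈ 1.4201e+9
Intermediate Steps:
C(q) = q**2 (C(q) = q*q = q**2)
T(L) = -1/217
(41106 + 5797)*(((C(-61) + 12604) + 13953) + T(152)) = (41106 + 5797)*((((-61)**2 + 12604) + 13953) - 1/217) = 46903*(((3721 + 12604) + 13953) - 1/217) = 46903*((16325 + 13953) - 1/217) = 46903*(30278 - 1/217) = 46903*(6570325/217) = 9940901725/7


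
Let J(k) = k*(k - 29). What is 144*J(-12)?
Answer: 70848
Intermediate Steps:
J(k) = k*(-29 + k)
144*J(-12) = 144*(-12*(-29 - 12)) = 144*(-12*(-41)) = 144*492 = 70848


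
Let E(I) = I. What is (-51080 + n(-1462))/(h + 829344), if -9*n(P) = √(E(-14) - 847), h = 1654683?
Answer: -51080/2484027 - I*√861/22356243 ≈ -0.020563 - 1.3125e-6*I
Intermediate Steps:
n(P) = -I*√861/9 (n(P) = -√(-14 - 847)/9 = -I*√861/9)
(-51080 + n(-1462))/(h + 829344) = (-51080 - I*√861/9)/(1654683 + 829344) = (-51080 - I*√861/9)/2484027 = (-51080 - I*√861/9)*(1/2484027) = -51080/2484027 - I*√861/22356243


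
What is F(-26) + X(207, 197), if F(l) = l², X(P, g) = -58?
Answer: 618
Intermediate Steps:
F(-26) + X(207, 197) = (-26)² - 58 = 676 - 58 = 618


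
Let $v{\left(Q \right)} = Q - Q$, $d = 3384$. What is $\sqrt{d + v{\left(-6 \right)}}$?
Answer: $6 \sqrt{94} \approx 58.172$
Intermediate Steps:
$v{\left(Q \right)} = 0$
$\sqrt{d + v{\left(-6 \right)}} = \sqrt{3384 + 0} = \sqrt{3384} = 6 \sqrt{94}$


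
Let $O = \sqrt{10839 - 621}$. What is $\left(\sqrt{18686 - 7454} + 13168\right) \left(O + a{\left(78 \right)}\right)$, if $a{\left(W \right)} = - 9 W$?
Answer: $- 4 \left(702 - \sqrt{10218}\right) \left(3292 + 3 \sqrt{78}\right) \approx -7.9765 \cdot 10^{6}$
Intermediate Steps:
$O = \sqrt{10218} \approx 101.08$
$\left(\sqrt{18686 - 7454} + 13168\right) \left(O + a{\left(78 \right)}\right) = \left(\sqrt{18686 - 7454} + 13168\right) \left(\sqrt{10218} - 702\right) = \left(\sqrt{11232} + 13168\right) \left(\sqrt{10218} - 702\right) = \left(12 \sqrt{78} + 13168\right) \left(-702 + \sqrt{10218}\right) = \left(13168 + 12 \sqrt{78}\right) \left(-702 + \sqrt{10218}\right) = \left(-702 + \sqrt{10218}\right) \left(13168 + 12 \sqrt{78}\right)$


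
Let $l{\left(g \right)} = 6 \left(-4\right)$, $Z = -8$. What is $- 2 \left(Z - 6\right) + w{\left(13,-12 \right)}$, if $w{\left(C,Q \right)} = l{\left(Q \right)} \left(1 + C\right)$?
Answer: $-308$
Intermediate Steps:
$l{\left(g \right)} = -24$
$w{\left(C,Q \right)} = -24 - 24 C$ ($w{\left(C,Q \right)} = - 24 \left(1 + C\right) = -24 - 24 C$)
$- 2 \left(Z - 6\right) + w{\left(13,-12 \right)} = - 2 \left(-8 - 6\right) - 336 = \left(-2\right) \left(-14\right) - 336 = 28 - 336 = -308$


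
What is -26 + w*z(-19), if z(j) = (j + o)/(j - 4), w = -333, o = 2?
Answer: -6259/23 ≈ -272.13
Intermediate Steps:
z(j) = (2 + j)/(-4 + j) (z(j) = (j + 2)/(j - 4) = (2 + j)/(-4 + j))
-26 + w*z(-19) = -26 - 333*(2 - 19)/(-4 - 19) = -26 - 333*(-17)/(-23) = -26 - (-333)*(-17)/23 = -26 - 333*17/23 = -26 - 5661/23 = -6259/23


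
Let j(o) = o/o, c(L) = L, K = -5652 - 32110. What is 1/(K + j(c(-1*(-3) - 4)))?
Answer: -1/37761 ≈ -2.6482e-5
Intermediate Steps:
K = -37762
j(o) = 1
1/(K + j(c(-1*(-3) - 4))) = 1/(-37762 + 1) = 1/(-37761) = -1/37761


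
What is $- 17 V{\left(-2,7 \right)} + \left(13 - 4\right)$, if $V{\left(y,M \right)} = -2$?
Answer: $43$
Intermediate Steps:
$- 17 V{\left(-2,7 \right)} + \left(13 - 4\right) = \left(-17\right) \left(-2\right) + \left(13 - 4\right) = 34 + \left(13 - 4\right) = 34 + 9 = 43$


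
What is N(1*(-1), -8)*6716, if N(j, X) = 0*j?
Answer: 0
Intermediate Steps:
N(j, X) = 0
N(1*(-1), -8)*6716 = 0*6716 = 0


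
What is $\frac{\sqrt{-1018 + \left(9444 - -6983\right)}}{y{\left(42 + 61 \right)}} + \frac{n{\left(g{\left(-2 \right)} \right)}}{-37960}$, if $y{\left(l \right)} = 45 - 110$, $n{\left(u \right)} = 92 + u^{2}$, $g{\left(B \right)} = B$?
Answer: $- \frac{12}{4745} - \frac{\sqrt{15409}}{65} \approx -1.9123$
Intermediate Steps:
$y{\left(l \right)} = -65$
$\frac{\sqrt{-1018 + \left(9444 - -6983\right)}}{y{\left(42 + 61 \right)}} + \frac{n{\left(g{\left(-2 \right)} \right)}}{-37960} = \frac{\sqrt{-1018 + \left(9444 - -6983\right)}}{-65} + \frac{92 + \left(-2\right)^{2}}{-37960} = \sqrt{-1018 + \left(9444 + 6983\right)} \left(- \frac{1}{65}\right) + \left(92 + 4\right) \left(- \frac{1}{37960}\right) = \sqrt{-1018 + 16427} \left(- \frac{1}{65}\right) + 96 \left(- \frac{1}{37960}\right) = \sqrt{15409} \left(- \frac{1}{65}\right) - \frac{12}{4745} = - \frac{\sqrt{15409}}{65} - \frac{12}{4745} = - \frac{12}{4745} - \frac{\sqrt{15409}}{65}$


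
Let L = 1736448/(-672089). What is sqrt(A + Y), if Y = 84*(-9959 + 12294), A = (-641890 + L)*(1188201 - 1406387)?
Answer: 8*sqrt(988469896226027827898)/672089 ≈ 3.7424e+5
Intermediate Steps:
L = -1736448/672089 (L = 1736448*(-1/672089) = -1736448/672089 ≈ -2.5837)
A = 94127391999150388/672089 (A = (-641890 - 1736448/672089)*(1188201 - 1406387) = -431408944658/672089*(-218186) = 94127391999150388/672089 ≈ 1.4005e+11)
Y = 196140 (Y = 84*2335 = 196140)
sqrt(A + Y) = sqrt(94127391999150388/672089 + 196140) = sqrt(94127523822686848/672089) = 8*sqrt(988469896226027827898)/672089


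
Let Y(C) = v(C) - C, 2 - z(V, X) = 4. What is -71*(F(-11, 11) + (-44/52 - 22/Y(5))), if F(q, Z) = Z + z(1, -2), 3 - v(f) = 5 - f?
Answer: -17679/13 ≈ -1359.9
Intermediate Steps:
v(f) = -2 + f (v(f) = 3 - (5 - f) = 3 + (-5 + f) = -2 + f)
z(V, X) = -2 (z(V, X) = 2 - 1*4 = 2 - 4 = -2)
Y(C) = -2 (Y(C) = (-2 + C) - C = -2)
F(q, Z) = -2 + Z (F(q, Z) = Z - 2 = -2 + Z)
-71*(F(-11, 11) + (-44/52 - 22/Y(5))) = -71*((-2 + 11) + (-44/52 - 22/(-2))) = -71*(9 + (-44*1/52 - 22*(-½))) = -71*(9 + (-11/13 + 11)) = -71*(9 + 132/13) = -71*249/13 = -17679/13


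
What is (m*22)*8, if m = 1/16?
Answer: 11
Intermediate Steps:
m = 1/16 ≈ 0.062500
(m*22)*8 = ((1/16)*22)*8 = (11/8)*8 = 11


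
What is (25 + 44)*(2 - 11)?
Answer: -621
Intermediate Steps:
(25 + 44)*(2 - 11) = 69*(-9) = -621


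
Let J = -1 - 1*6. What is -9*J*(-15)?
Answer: -945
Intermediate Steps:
J = -7 (J = -1 - 6 = -7)
-9*J*(-15) = -9*(-7)*(-15) = 63*(-15) = -945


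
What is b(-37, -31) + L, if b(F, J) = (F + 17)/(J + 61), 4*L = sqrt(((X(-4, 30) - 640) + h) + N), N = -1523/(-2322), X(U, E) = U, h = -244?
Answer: -2/3 + I*sqrt(531586554)/3096 ≈ -0.66667 + 7.4471*I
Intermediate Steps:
N = 1523/2322 (N = -1523*(-1/2322) = 1523/2322 ≈ 0.65590)
L = I*sqrt(531586554)/3096 (L = sqrt(((-4 - 640) - 244) + 1523/2322)/4 = sqrt((-644 - 244) + 1523/2322)/4 = sqrt(-888 + 1523/2322)/4 = sqrt(-2060413/2322)/4 = (I*sqrt(531586554)/774)/4 = I*sqrt(531586554)/3096 ≈ 7.4471*I)
b(F, J) = (17 + F)/(61 + J)
b(-37, -31) + L = (17 - 37)/(61 - 31) + I*sqrt(531586554)/3096 = -20/30 + I*sqrt(531586554)/3096 = (1/30)*(-20) + I*sqrt(531586554)/3096 = -2/3 + I*sqrt(531586554)/3096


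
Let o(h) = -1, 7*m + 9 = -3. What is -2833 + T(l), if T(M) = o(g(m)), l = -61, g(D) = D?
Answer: -2834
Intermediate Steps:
m = -12/7 (m = -9/7 + (⅐)*(-3) = -9/7 - 3/7 = -12/7 ≈ -1.7143)
T(M) = -1
-2833 + T(l) = -2833 - 1 = -2834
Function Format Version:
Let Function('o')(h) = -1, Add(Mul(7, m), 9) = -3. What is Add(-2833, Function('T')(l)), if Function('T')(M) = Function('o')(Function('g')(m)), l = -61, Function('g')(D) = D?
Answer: -2834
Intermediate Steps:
m = Rational(-12, 7) (m = Add(Rational(-9, 7), Mul(Rational(1, 7), -3)) = Add(Rational(-9, 7), Rational(-3, 7)) = Rational(-12, 7) ≈ -1.7143)
Function('T')(M) = -1
Add(-2833, Function('T')(l)) = Add(-2833, -1) = -2834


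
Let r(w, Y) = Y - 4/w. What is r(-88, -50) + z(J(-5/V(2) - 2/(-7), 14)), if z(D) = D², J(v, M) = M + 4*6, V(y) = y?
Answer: 30669/22 ≈ 1394.0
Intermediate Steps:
J(v, M) = 24 + M (J(v, M) = M + 24 = 24 + M)
r(-88, -50) + z(J(-5/V(2) - 2/(-7), 14)) = (-50 - 4/(-88)) + (24 + 14)² = (-50 - 4*(-1/88)) + 38² = (-50 + 1/22) + 1444 = -1099/22 + 1444 = 30669/22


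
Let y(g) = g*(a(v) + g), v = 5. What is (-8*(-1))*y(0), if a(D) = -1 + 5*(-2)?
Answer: 0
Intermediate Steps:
a(D) = -11 (a(D) = -1 - 10 = -11)
y(g) = g*(-11 + g)
(-8*(-1))*y(0) = (-8*(-1))*(0*(-11 + 0)) = 8*(0*(-11)) = 8*0 = 0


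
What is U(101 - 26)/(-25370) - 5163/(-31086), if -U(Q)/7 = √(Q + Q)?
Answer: 1721/10362 + 7*√6/5074 ≈ 0.16947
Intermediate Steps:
U(Q) = -7*√2*√Q (U(Q) = -7*√(Q + Q) = -7*√2*√Q)
U(101 - 26)/(-25370) - 5163/(-31086) = -7*√2*√(101 - 26)/(-25370) - 5163/(-31086) = -7*√2*√75*(-1/25370) - 5163*(-1/31086) = -7*√2*5*√3*(-1/25370) + 1721/10362 = -35*√6*(-1/25370) + 1721/10362 = 7*√6/5074 + 1721/10362 = 1721/10362 + 7*√6/5074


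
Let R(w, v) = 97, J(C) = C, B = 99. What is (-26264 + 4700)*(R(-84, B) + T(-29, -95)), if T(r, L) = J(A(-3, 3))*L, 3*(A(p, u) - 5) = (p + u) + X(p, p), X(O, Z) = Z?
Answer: 6102612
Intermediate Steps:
A(p, u) = 5 + u/3 + 2*p/3 (A(p, u) = 5 + ((p + u) + p)/3 = 5 + (u + 2*p)/3 = 5 + (u/3 + 2*p/3) = 5 + u/3 + 2*p/3)
T(r, L) = 4*L (T(r, L) = (5 + (⅓)*3 + (⅔)*(-3))*L = (5 + 1 - 2)*L = 4*L)
(-26264 + 4700)*(R(-84, B) + T(-29, -95)) = (-26264 + 4700)*(97 + 4*(-95)) = -21564*(97 - 380) = -21564*(-283) = 6102612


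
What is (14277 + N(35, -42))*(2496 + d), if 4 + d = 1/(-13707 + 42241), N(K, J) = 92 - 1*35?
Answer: 509621926743/14267 ≈ 3.5720e+7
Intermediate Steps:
N(K, J) = 57 (N(K, J) = 92 - 35 = 57)
d = -114135/28534 (d = -4 + 1/(-13707 + 42241) = -4 + 1/28534 = -114135/28534 ≈ -4.0000)
(14277 + N(35, -42))*(2496 + d) = (14277 + 57)*(2496 - 114135/28534) = 14334*(71106729/28534) = 509621926743/14267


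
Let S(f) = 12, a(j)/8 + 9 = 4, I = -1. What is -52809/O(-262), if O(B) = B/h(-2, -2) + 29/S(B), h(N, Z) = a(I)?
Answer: -1584270/269 ≈ -5889.5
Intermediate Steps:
a(j) = -40 (a(j) = -72 + 8*4 = -72 + 32 = -40)
h(N, Z) = -40
O(B) = 29/12 - B/40 (O(B) = B/(-40) + 29/12 = B*(-1/40) + 29*(1/12) = -B/40 + 29/12 = 29/12 - B/40)
-52809/O(-262) = -52809/(29/12 - 1/40*(-262)) = -52809/(29/12 + 131/20) = -52809/269/30 = -52809*30/269 = -1584270/269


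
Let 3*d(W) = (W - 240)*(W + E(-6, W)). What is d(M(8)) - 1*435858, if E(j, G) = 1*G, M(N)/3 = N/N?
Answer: -436332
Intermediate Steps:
M(N) = 3 (M(N) = 3*(N/N) = 3*1 = 3)
E(j, G) = G
d(W) = 2*W*(-240 + W)/3 (d(W) = ((W - 240)*(W + W))/3 = ((-240 + W)*(2*W))/3 = (2*W*(-240 + W))/3 = 2*W*(-240 + W)/3)
d(M(8)) - 1*435858 = (⅔)*3*(-240 + 3) - 1*435858 = (⅔)*3*(-237) - 435858 = -474 - 435858 = -436332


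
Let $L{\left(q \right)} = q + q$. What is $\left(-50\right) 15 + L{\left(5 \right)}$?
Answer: $-740$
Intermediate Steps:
$L{\left(q \right)} = 2 q$
$\left(-50\right) 15 + L{\left(5 \right)} = \left(-50\right) 15 + 2 \cdot 5 = -750 + 10 = -740$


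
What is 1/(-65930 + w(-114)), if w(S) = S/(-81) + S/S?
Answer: -27/1780045 ≈ -1.5168e-5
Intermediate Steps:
w(S) = 1 - S/81 (w(S) = S*(-1/81) + 1 = -S/81 + 1 = 1 - S/81)
1/(-65930 + w(-114)) = 1/(-65930 + (1 - 1/81*(-114))) = 1/(-65930 + (1 + 38/27)) = 1/(-65930 + 65/27) = 1/(-1780045/27) = -27/1780045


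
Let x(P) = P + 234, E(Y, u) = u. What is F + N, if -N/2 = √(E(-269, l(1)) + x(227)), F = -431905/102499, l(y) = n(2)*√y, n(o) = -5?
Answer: -431905/102499 - 4*√114 ≈ -46.922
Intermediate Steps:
l(y) = -5*√y
x(P) = 234 + P
F = -431905/102499 (F = -431905*1/102499 = -431905/102499 ≈ -4.2137)
N = -4*√114 (N = -2*√(-5*√1 + (234 + 227)) = -2*√(-5*1 + 461) = -2*√(-5 + 461) = -4*√114 ≈ -42.708)
F + N = -431905/102499 - 4*√114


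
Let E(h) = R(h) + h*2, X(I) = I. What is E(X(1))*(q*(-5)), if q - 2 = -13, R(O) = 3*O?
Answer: 275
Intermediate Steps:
q = -11 (q = 2 - 13 = -11)
E(h) = 5*h (E(h) = 3*h + h*2 = 3*h + 2*h = 5*h)
E(X(1))*(q*(-5)) = (5*1)*(-11*(-5)) = 5*55 = 275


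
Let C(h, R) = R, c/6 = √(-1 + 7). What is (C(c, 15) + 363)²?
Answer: 142884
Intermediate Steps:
c = 6*√6 (c = 6*√(-1 + 7) = 6*√6 ≈ 14.697)
(C(c, 15) + 363)² = (15 + 363)² = 378² = 142884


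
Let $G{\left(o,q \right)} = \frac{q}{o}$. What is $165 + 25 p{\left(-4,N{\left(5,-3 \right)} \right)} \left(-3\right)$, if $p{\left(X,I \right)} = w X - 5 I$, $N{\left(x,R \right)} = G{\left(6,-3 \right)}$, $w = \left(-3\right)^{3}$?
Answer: $- \frac{16245}{2} \approx -8122.5$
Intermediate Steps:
$w = -27$
$N{\left(x,R \right)} = - \frac{1}{2}$ ($N{\left(x,R \right)} = - \frac{3}{6} = \left(-3\right) \frac{1}{6} = - \frac{1}{2}$)
$p{\left(X,I \right)} = - 27 X - 5 I$
$165 + 25 p{\left(-4,N{\left(5,-3 \right)} \right)} \left(-3\right) = 165 + 25 \left(\left(-27\right) \left(-4\right) - - \frac{5}{2}\right) \left(-3\right) = 165 + 25 \left(108 + \frac{5}{2}\right) \left(-3\right) = 165 + 25 \cdot \frac{221}{2} \left(-3\right) = 165 + \frac{5525}{2} \left(-3\right) = 165 - \frac{16575}{2} = - \frac{16245}{2}$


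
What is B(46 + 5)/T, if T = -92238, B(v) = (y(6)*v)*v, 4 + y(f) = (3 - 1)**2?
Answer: 0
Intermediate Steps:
y(f) = 0 (y(f) = -4 + (3 - 1)**2 = -4 + 2**2 = -4 + 4 = 0)
B(v) = 0 (B(v) = (0*v)*v = 0*v = 0)
B(46 + 5)/T = 0/(-92238) = 0*(-1/92238) = 0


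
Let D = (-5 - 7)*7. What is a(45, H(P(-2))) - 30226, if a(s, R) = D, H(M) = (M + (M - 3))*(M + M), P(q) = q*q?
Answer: -30310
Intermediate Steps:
D = -84 (D = -12*7 = -84)
P(q) = q²
H(M) = 2*M*(-3 + 2*M) (H(M) = (M + (-3 + M))*(2*M) = (-3 + 2*M)*(2*M) = 2*M*(-3 + 2*M))
a(s, R) = -84
a(45, H(P(-2))) - 30226 = -84 - 30226 = -30310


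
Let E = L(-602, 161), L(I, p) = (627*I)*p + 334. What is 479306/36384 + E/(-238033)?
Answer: 1162568796469/4330296336 ≈ 268.47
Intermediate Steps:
L(I, p) = 334 + 627*I*p (L(I, p) = 627*I*p + 334 = 334 + 627*I*p)
E = -60769760 (E = 334 + 627*(-602)*161 = 334 - 60770094 = -60769760)
479306/36384 + E/(-238033) = 479306/36384 - 60769760/(-238033) = 479306*(1/36384) - 60769760*(-1/238033) = 239653/18192 + 60769760/238033 = 1162568796469/4330296336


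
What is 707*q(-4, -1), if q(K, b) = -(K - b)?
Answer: 2121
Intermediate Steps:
q(K, b) = b - K
707*q(-4, -1) = 707*(-1 - 1*(-4)) = 707*(-1 + 4) = 707*3 = 2121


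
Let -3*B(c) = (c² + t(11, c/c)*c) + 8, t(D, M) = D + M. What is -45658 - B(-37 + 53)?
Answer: -45506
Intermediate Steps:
B(c) = -8/3 - 4*c - c²/3 (B(c) = -((c² + (11 + c/c)*c) + 8)/3 = -((c² + (11 + 1)*c) + 8)/3 = -((c² + 12*c) + 8)/3 = -(8 + c² + 12*c)/3 = -8/3 - 4*c - c²/3)
-45658 - B(-37 + 53) = -45658 - (-8/3 - 4*(-37 + 53) - (-37 + 53)²/3) = -45658 - (-8/3 - 4*16 - ⅓*16²) = -45658 - (-8/3 - 64 - ⅓*256) = -45658 - (-8/3 - 64 - 256/3) = -45658 - 1*(-152) = -45658 + 152 = -45506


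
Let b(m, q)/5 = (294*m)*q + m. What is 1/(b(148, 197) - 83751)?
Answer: 1/42776309 ≈ 2.3377e-8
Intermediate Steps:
b(m, q) = 5*m + 1470*m*q (b(m, q) = 5*((294*m)*q + m) = 5*(294*m*q + m) = 5*(m + 294*m*q) = 5*m + 1470*m*q)
1/(b(148, 197) - 83751) = 1/(5*148*(1 + 294*197) - 83751) = 1/(5*148*(1 + 57918) - 83751) = 1/(5*148*57919 - 83751) = 1/(42860060 - 83751) = 1/42776309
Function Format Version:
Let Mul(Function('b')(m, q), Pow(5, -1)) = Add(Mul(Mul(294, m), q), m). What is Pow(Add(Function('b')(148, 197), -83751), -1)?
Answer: Rational(1, 42776309) ≈ 2.3377e-8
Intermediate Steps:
Function('b')(m, q) = Add(Mul(5, m), Mul(1470, m, q)) (Function('b')(m, q) = Mul(5, Add(Mul(Mul(294, m), q), m)) = Mul(5, Add(Mul(294, m, q), m)) = Mul(5, Add(m, Mul(294, m, q))) = Add(Mul(5, m), Mul(1470, m, q)))
Pow(Add(Function('b')(148, 197), -83751), -1) = Pow(Add(Mul(5, 148, Add(1, Mul(294, 197))), -83751), -1) = Pow(Add(Mul(5, 148, Add(1, 57918)), -83751), -1) = Pow(Add(Mul(5, 148, 57919), -83751), -1) = Pow(Add(42860060, -83751), -1) = Pow(42776309, -1) = Rational(1, 42776309)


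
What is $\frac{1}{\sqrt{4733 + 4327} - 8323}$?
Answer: $- \frac{8323}{69263269} - \frac{2 \sqrt{2265}}{69263269} \approx -0.00012154$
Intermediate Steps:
$\frac{1}{\sqrt{4733 + 4327} - 8323} = \frac{1}{\sqrt{9060} - 8323} = \frac{1}{2 \sqrt{2265} - 8323} = \frac{1}{-8323 + 2 \sqrt{2265}}$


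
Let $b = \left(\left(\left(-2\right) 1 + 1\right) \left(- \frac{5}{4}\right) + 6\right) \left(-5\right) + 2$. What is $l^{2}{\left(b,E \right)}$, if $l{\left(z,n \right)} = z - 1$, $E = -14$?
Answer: $\frac{19881}{16} \approx 1242.6$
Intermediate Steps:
$b = - \frac{137}{4}$ ($b = \left(\left(-2 + 1\right) \left(\left(-5\right) \frac{1}{4}\right) + 6\right) \left(-5\right) + 2 = \left(\left(-1\right) \left(- \frac{5}{4}\right) + 6\right) \left(-5\right) + 2 = \left(\frac{5}{4} + 6\right) \left(-5\right) + 2 = \frac{29}{4} \left(-5\right) + 2 = - \frac{145}{4} + 2 = - \frac{137}{4} \approx -34.25$)
$l{\left(z,n \right)} = -1 + z$
$l^{2}{\left(b,E \right)} = \left(-1 - \frac{137}{4}\right)^{2} = \left(- \frac{141}{4}\right)^{2} = \frac{19881}{16}$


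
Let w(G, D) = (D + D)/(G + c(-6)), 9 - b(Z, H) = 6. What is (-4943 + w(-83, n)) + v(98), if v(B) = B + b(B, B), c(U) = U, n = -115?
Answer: -430708/89 ≈ -4839.4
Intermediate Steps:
b(Z, H) = 3 (b(Z, H) = 9 - 1*6 = 9 - 6 = 3)
v(B) = 3 + B (v(B) = B + 3 = 3 + B)
w(G, D) = 2*D/(-6 + G) (w(G, D) = (D + D)/(G - 6) = (2*D)/(-6 + G) = 2*D/(-6 + G))
(-4943 + w(-83, n)) + v(98) = (-4943 + 2*(-115)/(-6 - 83)) + (3 + 98) = (-4943 + 2*(-115)/(-89)) + 101 = (-4943 + 2*(-115)*(-1/89)) + 101 = (-4943 + 230/89) + 101 = -439697/89 + 101 = -430708/89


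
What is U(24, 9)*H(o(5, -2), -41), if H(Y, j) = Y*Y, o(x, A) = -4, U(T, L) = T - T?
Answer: 0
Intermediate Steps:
U(T, L) = 0
H(Y, j) = Y**2
U(24, 9)*H(o(5, -2), -41) = 0*(-4)**2 = 0*16 = 0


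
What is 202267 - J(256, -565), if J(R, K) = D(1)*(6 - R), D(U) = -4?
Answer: 201267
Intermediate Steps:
J(R, K) = -24 + 4*R (J(R, K) = -4*(6 - R) = -24 + 4*R)
202267 - J(256, -565) = 202267 - (-24 + 4*256) = 202267 - (-24 + 1024) = 202267 - 1*1000 = 202267 - 1000 = 201267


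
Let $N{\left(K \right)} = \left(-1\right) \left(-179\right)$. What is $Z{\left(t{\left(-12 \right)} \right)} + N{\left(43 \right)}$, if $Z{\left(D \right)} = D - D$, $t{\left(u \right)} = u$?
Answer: $179$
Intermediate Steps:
$N{\left(K \right)} = 179$
$Z{\left(D \right)} = 0$
$Z{\left(t{\left(-12 \right)} \right)} + N{\left(43 \right)} = 0 + 179 = 179$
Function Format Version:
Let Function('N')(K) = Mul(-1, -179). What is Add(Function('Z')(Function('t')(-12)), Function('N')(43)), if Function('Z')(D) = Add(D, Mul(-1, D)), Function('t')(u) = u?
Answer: 179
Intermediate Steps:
Function('N')(K) = 179
Function('Z')(D) = 0
Add(Function('Z')(Function('t')(-12)), Function('N')(43)) = Add(0, 179) = 179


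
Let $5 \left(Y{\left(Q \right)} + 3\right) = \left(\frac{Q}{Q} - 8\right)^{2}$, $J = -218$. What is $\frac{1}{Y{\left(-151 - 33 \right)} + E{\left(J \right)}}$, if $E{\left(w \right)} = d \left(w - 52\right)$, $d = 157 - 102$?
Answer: $- \frac{5}{74216} \approx -6.7371 \cdot 10^{-5}$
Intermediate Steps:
$d = 55$
$Y{\left(Q \right)} = \frac{34}{5}$ ($Y{\left(Q \right)} = -3 + \frac{\left(\frac{Q}{Q} - 8\right)^{2}}{5} = -3 + \frac{\left(1 - 8\right)^{2}}{5} = -3 + \frac{\left(-7\right)^{2}}{5} = -3 + \frac{1}{5} \cdot 49 = -3 + \frac{49}{5} = \frac{34}{5}$)
$E{\left(w \right)} = -2860 + 55 w$ ($E{\left(w \right)} = 55 \left(w - 52\right) = 55 \left(-52 + w\right) = -2860 + 55 w$)
$\frac{1}{Y{\left(-151 - 33 \right)} + E{\left(J \right)}} = \frac{1}{\frac{34}{5} + \left(-2860 + 55 \left(-218\right)\right)} = \frac{1}{\frac{34}{5} - 14850} = \frac{1}{- \frac{74216}{5}} = - \frac{5}{74216}$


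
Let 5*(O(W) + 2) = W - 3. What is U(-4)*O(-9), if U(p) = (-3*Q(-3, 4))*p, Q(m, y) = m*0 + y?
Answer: -1056/5 ≈ -211.20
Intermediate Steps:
Q(m, y) = y (Q(m, y) = 0 + y = y)
U(p) = -12*p (U(p) = (-3*4)*p = -12*p)
O(W) = -13/5 + W/5 (O(W) = -2 + (W - 3)/5 = -2 + (-3 + W)/5 = -2 + (-⅗ + W/5) = -13/5 + W/5)
U(-4)*O(-9) = (-12*(-4))*(-13/5 + (⅕)*(-9)) = 48*(-13/5 - 9/5) = 48*(-22/5) = -1056/5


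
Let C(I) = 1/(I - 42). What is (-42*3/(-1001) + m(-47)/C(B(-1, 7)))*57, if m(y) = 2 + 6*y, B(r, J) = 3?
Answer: 89009946/143 ≈ 6.2245e+5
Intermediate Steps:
C(I) = 1/(-42 + I)
(-42*3/(-1001) + m(-47)/C(B(-1, 7)))*57 = (-42*3/(-1001) + (2 + 6*(-47))/(1/(-42 + 3)))*57 = (-126*(-1/1001) + (2 - 282)/(1/(-39)))*57 = (18/143 - 280/(-1/39))*57 = (18/143 - 280*(-39))*57 = (18/143 + 10920)*57 = (1561578/143)*57 = 89009946/143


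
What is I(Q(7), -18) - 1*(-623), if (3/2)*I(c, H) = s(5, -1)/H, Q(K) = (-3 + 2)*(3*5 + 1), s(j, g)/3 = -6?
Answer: 1871/3 ≈ 623.67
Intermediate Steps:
s(j, g) = -18 (s(j, g) = 3*(-6) = -18)
Q(K) = -16 (Q(K) = -(15 + 1) = -1*16 = -16)
I(c, H) = -12/H (I(c, H) = 2*(-18/H)/3 = -12/H)
I(Q(7), -18) - 1*(-623) = -12/(-18) - 1*(-623) = -12*(-1/18) + 623 = ⅔ + 623 = 1871/3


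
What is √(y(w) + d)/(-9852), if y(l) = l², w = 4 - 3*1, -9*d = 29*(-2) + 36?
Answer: -√31/29556 ≈ -0.00018838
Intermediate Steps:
d = 22/9 (d = -(29*(-2) + 36)/9 = -(-58 + 36)/9 = -⅑*(-22) = 22/9 ≈ 2.4444)
w = 1 (w = 4 - 3 = 1)
√(y(w) + d)/(-9852) = √(1² + 22/9)/(-9852) = √(1 + 22/9)*(-1/9852) = √(31/9)*(-1/9852) = (√31/3)*(-1/9852) = -√31/29556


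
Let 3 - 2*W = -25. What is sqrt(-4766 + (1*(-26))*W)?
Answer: 3*I*sqrt(570) ≈ 71.624*I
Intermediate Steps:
W = 14 (W = 3/2 - 1/2*(-25) = 3/2 + 25/2 = 14)
sqrt(-4766 + (1*(-26))*W) = sqrt(-4766 + (1*(-26))*14) = sqrt(-4766 - 26*14) = sqrt(-4766 - 364) = sqrt(-5130) = 3*I*sqrt(570)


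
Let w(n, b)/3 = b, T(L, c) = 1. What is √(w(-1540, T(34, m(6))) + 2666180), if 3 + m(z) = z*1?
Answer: √2666183 ≈ 1632.8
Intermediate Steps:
m(z) = -3 + z (m(z) = -3 + z*1 = -3 + z)
w(n, b) = 3*b
√(w(-1540, T(34, m(6))) + 2666180) = √(3*1 + 2666180) = √(3 + 2666180) = √2666183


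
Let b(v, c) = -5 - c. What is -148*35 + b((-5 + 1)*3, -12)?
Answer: -5173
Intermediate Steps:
-148*35 + b((-5 + 1)*3, -12) = -148*35 + (-5 - 1*(-12)) = -5180 + (-5 + 12) = -5180 + 7 = -5173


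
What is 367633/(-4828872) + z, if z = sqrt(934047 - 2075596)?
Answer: -367633/4828872 + I*sqrt(1141549) ≈ -0.076132 + 1068.4*I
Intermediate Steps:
z = I*sqrt(1141549) (z = sqrt(-1141549) = I*sqrt(1141549) ≈ 1068.4*I)
367633/(-4828872) + z = 367633/(-4828872) + I*sqrt(1141549) = 367633*(-1/4828872) + I*sqrt(1141549) = -367633/4828872 + I*sqrt(1141549)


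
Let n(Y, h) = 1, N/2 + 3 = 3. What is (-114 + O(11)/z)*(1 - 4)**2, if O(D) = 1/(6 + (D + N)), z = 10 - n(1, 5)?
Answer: -17441/17 ≈ -1025.9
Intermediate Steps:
N = 0 (N = -6 + 2*3 = -6 + 6 = 0)
z = 9 (z = 10 - 1*1 = 10 - 1 = 9)
O(D) = 1/(6 + D) (O(D) = 1/(6 + (D + 0)) = 1/(6 + D))
(-114 + O(11)/z)*(1 - 4)**2 = (-114 + 1/((6 + 11)*9))*(1 - 4)**2 = (-114 + (1/9)/17)*(-3)**2 = (-114 + (1/17)*(1/9))*9 = (-114 + 1/153)*9 = -17441/153*9 = -17441/17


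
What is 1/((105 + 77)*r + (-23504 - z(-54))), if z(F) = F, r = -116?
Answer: -1/44562 ≈ -2.2441e-5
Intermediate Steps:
1/((105 + 77)*r + (-23504 - z(-54))) = 1/((105 + 77)*(-116) + (-23504 - 1*(-54))) = 1/(182*(-116) + (-23504 + 54)) = 1/(-21112 - 23450) = 1/(-44562) = -1/44562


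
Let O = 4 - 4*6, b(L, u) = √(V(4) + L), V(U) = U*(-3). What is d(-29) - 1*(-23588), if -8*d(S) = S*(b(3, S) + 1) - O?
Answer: 188713/8 + 87*I/8 ≈ 23589.0 + 10.875*I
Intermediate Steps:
V(U) = -3*U
b(L, u) = √(-12 + L) (b(L, u) = √(-3*4 + L) = √(-12 + L))
O = -20 (O = 4 - 24 = -20)
d(S) = -5/2 - S*(1 + 3*I)/8 (d(S) = -(S*(√(-12 + 3) + 1) - 1*(-20))/8 = -(S*(√(-9) + 1) + 20)/8 = -(S*(3*I + 1) + 20)/8 = -(S*(1 + 3*I) + 20)/8 = -(20 + S*(1 + 3*I))/8 = -5/2 - S*(1 + 3*I)/8)
d(-29) - 1*(-23588) = (-5/2 - ⅛*(-29) - 3/8*I*(-29)) - 1*(-23588) = (-5/2 + 29/8 + 87*I/8) + 23588 = (9/8 + 87*I/8) + 23588 = 188713/8 + 87*I/8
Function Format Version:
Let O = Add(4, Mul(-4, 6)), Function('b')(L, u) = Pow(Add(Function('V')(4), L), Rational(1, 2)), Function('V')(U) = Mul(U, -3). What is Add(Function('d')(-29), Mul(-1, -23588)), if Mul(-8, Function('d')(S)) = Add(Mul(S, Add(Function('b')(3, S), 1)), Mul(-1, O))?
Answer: Add(Rational(188713, 8), Mul(Rational(87, 8), I)) ≈ Add(23589., Mul(10.875, I))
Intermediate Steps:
Function('V')(U) = Mul(-3, U)
Function('b')(L, u) = Pow(Add(-12, L), Rational(1, 2)) (Function('b')(L, u) = Pow(Add(Mul(-3, 4), L), Rational(1, 2)) = Pow(Add(-12, L), Rational(1, 2)))
O = -20 (O = Add(4, -24) = -20)
Function('d')(S) = Add(Rational(-5, 2), Mul(Rational(-1, 8), S, Add(1, Mul(3, I)))) (Function('d')(S) = Mul(Rational(-1, 8), Add(Mul(S, Add(Pow(Add(-12, 3), Rational(1, 2)), 1)), Mul(-1, -20))) = Mul(Rational(-1, 8), Add(Mul(S, Add(Pow(-9, Rational(1, 2)), 1)), 20)) = Mul(Rational(-1, 8), Add(Mul(S, Add(Mul(3, I), 1)), 20)) = Mul(Rational(-1, 8), Add(Mul(S, Add(1, Mul(3, I))), 20)) = Mul(Rational(-1, 8), Add(20, Mul(S, Add(1, Mul(3, I))))) = Add(Rational(-5, 2), Mul(Rational(-1, 8), S, Add(1, Mul(3, I)))))
Add(Function('d')(-29), Mul(-1, -23588)) = Add(Add(Rational(-5, 2), Mul(Rational(-1, 8), -29), Mul(Rational(-3, 8), I, -29)), Mul(-1, -23588)) = Add(Add(Rational(-5, 2), Rational(29, 8), Mul(Rational(87, 8), I)), 23588) = Add(Add(Rational(9, 8), Mul(Rational(87, 8), I)), 23588) = Add(Rational(188713, 8), Mul(Rational(87, 8), I))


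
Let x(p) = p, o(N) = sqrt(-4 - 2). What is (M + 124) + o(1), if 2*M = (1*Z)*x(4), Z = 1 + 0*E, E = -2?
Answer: 126 + I*sqrt(6) ≈ 126.0 + 2.4495*I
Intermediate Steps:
o(N) = I*sqrt(6) (o(N) = sqrt(-6) = I*sqrt(6))
Z = 1 (Z = 1 + 0*(-2) = 1 + 0 = 1)
M = 2 (M = ((1*1)*4)/2 = (1*4)/2 = (1/2)*4 = 2)
(M + 124) + o(1) = (2 + 124) + I*sqrt(6) = 126 + I*sqrt(6)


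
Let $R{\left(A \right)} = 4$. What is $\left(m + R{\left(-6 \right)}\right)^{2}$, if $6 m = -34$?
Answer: $\frac{25}{9} \approx 2.7778$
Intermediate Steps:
$m = - \frac{17}{3}$ ($m = \frac{1}{6} \left(-34\right) = - \frac{17}{3} \approx -5.6667$)
$\left(m + R{\left(-6 \right)}\right)^{2} = \left(- \frac{17}{3} + 4\right)^{2} = \left(- \frac{5}{3}\right)^{2} = \frac{25}{9}$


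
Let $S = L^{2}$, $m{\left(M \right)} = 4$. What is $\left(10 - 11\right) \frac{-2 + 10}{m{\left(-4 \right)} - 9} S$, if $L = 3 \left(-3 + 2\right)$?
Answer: $\frac{72}{5} \approx 14.4$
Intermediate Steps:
$L = -3$ ($L = 3 \left(-1\right) = -3$)
$S = 9$ ($S = \left(-3\right)^{2} = 9$)
$\left(10 - 11\right) \frac{-2 + 10}{m{\left(-4 \right)} - 9} S = \left(10 - 11\right) \frac{-2 + 10}{4 - 9} \cdot 9 = \left(10 - 11\right) \frac{8}{-5} \cdot 9 = - \frac{8 \left(-1\right)}{5} \cdot 9 = \left(-1\right) \left(- \frac{8}{5}\right) 9 = \frac{8}{5} \cdot 9 = \frac{72}{5}$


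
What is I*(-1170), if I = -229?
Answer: 267930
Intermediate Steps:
I*(-1170) = -229*(-1170) = 267930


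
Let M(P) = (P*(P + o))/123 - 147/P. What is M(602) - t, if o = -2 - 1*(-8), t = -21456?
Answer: 258436361/10578 ≈ 24432.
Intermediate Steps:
o = 6 (o = -2 + 8 = 6)
M(P) = -147/P + P*(6 + P)/123 (M(P) = (P*(P + 6))/123 - 147/P = (P*(6 + P))*(1/123) - 147/P = P*(6 + P)/123 - 147/P = -147/P + P*(6 + P)/123)
M(602) - t = (1/123)*(-18081 + 602²*(6 + 602))/602 - 1*(-21456) = (1/123)*(1/602)*(-18081 + 362404*608) + 21456 = (1/123)*(1/602)*(-18081 + 220341632) + 21456 = (1/123)*(1/602)*220323551 + 21456 = 31474793/10578 + 21456 = 258436361/10578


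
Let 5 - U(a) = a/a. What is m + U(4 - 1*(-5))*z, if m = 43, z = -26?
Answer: -61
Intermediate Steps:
U(a) = 4 (U(a) = 5 - a/a = 5 - 1*1 = 5 - 1 = 4)
m + U(4 - 1*(-5))*z = 43 + 4*(-26) = 43 - 104 = -61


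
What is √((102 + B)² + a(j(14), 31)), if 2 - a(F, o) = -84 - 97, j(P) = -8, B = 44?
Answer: √21499 ≈ 146.63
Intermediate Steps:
a(F, o) = 183 (a(F, o) = 2 - (-84 - 97) = 2 - 1*(-181) = 2 + 181 = 183)
√((102 + B)² + a(j(14), 31)) = √((102 + 44)² + 183) = √(146² + 183) = √(21316 + 183) = √21499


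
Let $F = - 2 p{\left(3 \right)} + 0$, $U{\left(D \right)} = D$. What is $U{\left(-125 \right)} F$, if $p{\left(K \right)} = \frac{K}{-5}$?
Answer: $-150$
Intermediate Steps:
$p{\left(K \right)} = - \frac{K}{5}$ ($p{\left(K \right)} = K \left(- \frac{1}{5}\right) = - \frac{K}{5}$)
$F = \frac{6}{5}$ ($F = - 2 \left(\left(- \frac{1}{5}\right) 3\right) + 0 = \left(-2\right) \left(- \frac{3}{5}\right) + 0 = \frac{6}{5} + 0 = \frac{6}{5} \approx 1.2$)
$U{\left(-125 \right)} F = \left(-125\right) \frac{6}{5} = -150$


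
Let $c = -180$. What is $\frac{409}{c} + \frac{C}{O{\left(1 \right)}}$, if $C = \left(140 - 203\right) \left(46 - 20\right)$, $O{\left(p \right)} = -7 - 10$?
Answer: $\frac{287887}{3060} \approx 94.081$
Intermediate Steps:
$O{\left(p \right)} = -17$ ($O{\left(p \right)} = -7 - 10 = -17$)
$C = -1638$ ($C = \left(-63\right) 26 = -1638$)
$\frac{409}{c} + \frac{C}{O{\left(1 \right)}} = \frac{409}{-180} - \frac{1638}{-17} = 409 \left(- \frac{1}{180}\right) - - \frac{1638}{17} = - \frac{409}{180} + \frac{1638}{17} = \frac{287887}{3060}$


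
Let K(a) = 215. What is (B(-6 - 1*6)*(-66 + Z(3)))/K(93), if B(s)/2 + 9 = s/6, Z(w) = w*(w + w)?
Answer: 1056/215 ≈ 4.9116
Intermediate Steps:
Z(w) = 2*w² (Z(w) = w*(2*w) = 2*w²)
B(s) = -18 + s/3 (B(s) = -18 + 2*(s/6) = -18 + s/3)
(B(-6 - 1*6)*(-66 + Z(3)))/K(93) = ((-18 + (-6 - 1*6)/3)*(-66 + 2*3²))/215 = ((-18 + (-6 - 6)/3)*(-66 + 2*9))*(1/215) = ((-18 + (⅓)*(-12))*(-66 + 18))*(1/215) = ((-18 - 4)*(-48))*(1/215) = -22*(-48)*(1/215) = 1056*(1/215) = 1056/215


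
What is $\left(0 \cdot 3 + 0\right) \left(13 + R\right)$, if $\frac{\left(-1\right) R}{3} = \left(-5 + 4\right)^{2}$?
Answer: $0$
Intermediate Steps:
$R = -3$ ($R = - 3 \left(-5 + 4\right)^{2} = - 3 \left(-1\right)^{2} = \left(-3\right) 1 = -3$)
$\left(0 \cdot 3 + 0\right) \left(13 + R\right) = \left(0 \cdot 3 + 0\right) \left(13 - 3\right) = \left(0 + 0\right) 10 = 0 \cdot 10 = 0$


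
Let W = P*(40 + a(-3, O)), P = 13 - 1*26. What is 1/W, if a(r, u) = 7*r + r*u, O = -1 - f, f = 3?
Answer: -1/403 ≈ -0.0024814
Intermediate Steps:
P = -13 (P = 13 - 26 = -13)
O = -4 (O = -1 - 1*3 = -1 - 3 = -4)
W = -403 (W = -13*(40 - 3*(7 - 4)) = -13*(40 - 3*3) = -13*(40 - 9) = -13*31 = -403)
1/W = 1/(-403) = -1/403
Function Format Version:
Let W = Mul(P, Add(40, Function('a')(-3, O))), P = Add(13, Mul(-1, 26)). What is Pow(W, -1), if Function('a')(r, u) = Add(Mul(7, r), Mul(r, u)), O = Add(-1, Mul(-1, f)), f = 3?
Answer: Rational(-1, 403) ≈ -0.0024814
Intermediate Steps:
P = -13 (P = Add(13, -26) = -13)
O = -4 (O = Add(-1, Mul(-1, 3)) = Add(-1, -3) = -4)
W = -403 (W = Mul(-13, Add(40, Mul(-3, Add(7, -4)))) = Mul(-13, Add(40, Mul(-3, 3))) = Mul(-13, Add(40, -9)) = Mul(-13, 31) = -403)
Pow(W, -1) = Pow(-403, -1) = Rational(-1, 403)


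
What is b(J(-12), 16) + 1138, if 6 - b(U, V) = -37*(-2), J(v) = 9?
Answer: 1070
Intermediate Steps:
b(U, V) = -68 (b(U, V) = 6 - (-37)*(-2) = 6 - 1*74 = 6 - 74 = -68)
b(J(-12), 16) + 1138 = -68 + 1138 = 1070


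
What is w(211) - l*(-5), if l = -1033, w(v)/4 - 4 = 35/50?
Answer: -25731/5 ≈ -5146.2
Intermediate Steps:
w(v) = 94/5 (w(v) = 16 + 4*(35/50) = 16 + 4*(35*(1/50)) = 16 + 4*(7/10) = 16 + 14/5 = 94/5)
w(211) - l*(-5) = 94/5 - (-1033)*(-5) = 94/5 - 1*5165 = 94/5 - 5165 = -25731/5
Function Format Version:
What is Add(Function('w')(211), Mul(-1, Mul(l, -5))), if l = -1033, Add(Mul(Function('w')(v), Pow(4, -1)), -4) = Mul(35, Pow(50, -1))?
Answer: Rational(-25731, 5) ≈ -5146.2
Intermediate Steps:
Function('w')(v) = Rational(94, 5) (Function('w')(v) = Add(16, Mul(4, Mul(35, Pow(50, -1)))) = Add(16, Mul(4, Mul(35, Rational(1, 50)))) = Add(16, Mul(4, Rational(7, 10))) = Add(16, Rational(14, 5)) = Rational(94, 5))
Add(Function('w')(211), Mul(-1, Mul(l, -5))) = Add(Rational(94, 5), Mul(-1, Mul(-1033, -5))) = Add(Rational(94, 5), Mul(-1, 5165)) = Add(Rational(94, 5), -5165) = Rational(-25731, 5)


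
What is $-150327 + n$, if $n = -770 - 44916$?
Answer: $-196013$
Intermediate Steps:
$n = -45686$ ($n = -770 - 44916 = -45686$)
$-150327 + n = -150327 - 45686 = -196013$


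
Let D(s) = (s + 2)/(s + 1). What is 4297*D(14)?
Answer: 68752/15 ≈ 4583.5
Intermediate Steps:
D(s) = (2 + s)/(1 + s)
4297*D(14) = 4297*((2 + 14)/(1 + 14)) = 4297*(16/15) = 68752/15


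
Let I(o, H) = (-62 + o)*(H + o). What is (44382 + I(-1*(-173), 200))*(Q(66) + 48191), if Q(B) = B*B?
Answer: 4507744395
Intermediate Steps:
Q(B) = B²
(44382 + I(-1*(-173), 200))*(Q(66) + 48191) = (44382 + ((-1*(-173))² - 62*200 - (-62)*(-173) + 200*(-1*(-173))))*(66² + 48191) = (44382 + (173² - 12400 - 62*173 + 200*173))*(4356 + 48191) = (44382 + (29929 - 12400 - 10726 + 34600))*52547 = (44382 + 41403)*52547 = 85785*52547 = 4507744395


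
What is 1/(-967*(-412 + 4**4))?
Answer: 1/150852 ≈ 6.6290e-6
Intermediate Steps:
1/(-967*(-412 + 4**4)) = 1/(-967*(-412 + 256)) = 1/(-967*(-156)) = 1/150852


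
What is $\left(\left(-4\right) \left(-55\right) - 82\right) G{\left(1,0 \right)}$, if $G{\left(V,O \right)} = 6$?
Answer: $828$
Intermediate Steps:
$\left(\left(-4\right) \left(-55\right) - 82\right) G{\left(1,0 \right)} = \left(\left(-4\right) \left(-55\right) - 82\right) 6 = \left(220 - 82\right) 6 = 138 \cdot 6 = 828$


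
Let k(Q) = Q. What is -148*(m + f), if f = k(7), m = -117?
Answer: 16280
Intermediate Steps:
f = 7
-148*(m + f) = -148*(-117 + 7) = -148*(-110) = 16280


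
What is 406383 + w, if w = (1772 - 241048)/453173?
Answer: 4491745463/11053 ≈ 4.0638e+5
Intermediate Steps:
w = -5836/11053 (w = -239276*1/453173 = -5836/11053 ≈ -0.52800)
406383 + w = 406383 - 5836/11053 = 4491745463/11053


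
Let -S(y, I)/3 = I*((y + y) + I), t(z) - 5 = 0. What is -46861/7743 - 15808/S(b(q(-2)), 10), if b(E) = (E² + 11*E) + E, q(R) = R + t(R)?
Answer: -252523/322625 ≈ -0.78271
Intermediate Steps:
t(z) = 5 (t(z) = 5 + 0 = 5)
q(R) = 5 + R (q(R) = R + 5 = 5 + R)
b(E) = E² + 12*E
S(y, I) = -3*I*(I + 2*y) (S(y, I) = -3*I*((y + y) + I) = -3*I*(2*y + I) = -3*I*(I + 2*y))
-46861/7743 - 15808/S(b(q(-2)), 10) = -46861/7743 - 15808*(-1/(30*(10 + 2*((5 - 2)*(12 + (5 - 2)))))) = -46861*1/7743 - 15808*(-1/(30*(10 + 2*(3*(12 + 3))))) = -46861/7743 - 15808*(-1/(30*(10 + 2*(3*15)))) = -46861/7743 - 15808*(-1/(30*(10 + 2*45))) = -46861/7743 - 15808*(-1/(30*(10 + 90))) = -46861/7743 - 15808/((-3*10*100)) = -46861/7743 - 15808/(-3000) = -46861/7743 - 15808*(-1/3000) = -46861/7743 + 1976/375 = -252523/322625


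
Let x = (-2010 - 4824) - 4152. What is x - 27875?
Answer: -38861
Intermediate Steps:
x = -10986 (x = -6834 - 4152 = -10986)
x - 27875 = -10986 - 27875 = -38861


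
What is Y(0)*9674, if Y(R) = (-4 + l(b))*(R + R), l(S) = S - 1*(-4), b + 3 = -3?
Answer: 0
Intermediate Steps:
b = -6 (b = -3 - 3 = -6)
l(S) = 4 + S (l(S) = S + 4 = 4 + S)
Y(R) = -12*R (Y(R) = (-4 + (4 - 6))*(R + R) = (-4 - 2)*(2*R) = -12*R)
Y(0)*9674 = -12*0*9674 = 0*9674 = 0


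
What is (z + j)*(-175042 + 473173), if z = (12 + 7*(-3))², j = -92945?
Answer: -27685637184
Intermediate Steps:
z = 81 (z = (12 - 21)² = (-9)² = 81)
(z + j)*(-175042 + 473173) = (81 - 92945)*(-175042 + 473173) = -92864*298131 = -27685637184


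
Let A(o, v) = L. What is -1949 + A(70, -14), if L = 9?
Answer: -1940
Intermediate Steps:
A(o, v) = 9
-1949 + A(70, -14) = -1949 + 9 = -1940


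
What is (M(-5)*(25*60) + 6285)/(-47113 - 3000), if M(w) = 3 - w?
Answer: -18285/50113 ≈ -0.36488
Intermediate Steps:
(M(-5)*(25*60) + 6285)/(-47113 - 3000) = ((3 - 1*(-5))*(25*60) + 6285)/(-47113 - 3000) = ((3 + 5)*1500 + 6285)/(-50113) = (8*1500 + 6285)*(-1/50113) = (12000 + 6285)*(-1/50113) = 18285*(-1/50113) = -18285/50113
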